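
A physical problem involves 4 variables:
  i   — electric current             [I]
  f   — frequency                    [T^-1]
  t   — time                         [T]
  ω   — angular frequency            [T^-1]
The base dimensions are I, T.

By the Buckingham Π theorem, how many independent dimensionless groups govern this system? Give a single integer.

2

Exponent matrix [I,T] × [i,f,t,ω]:
  I: [ 1  0  0  0]
  T: [ 0 -1  1 -1]
RREF → pivots at {i,f} ⇒ r = 2
n=4, r=2 ⇒ 2 dimensionless groups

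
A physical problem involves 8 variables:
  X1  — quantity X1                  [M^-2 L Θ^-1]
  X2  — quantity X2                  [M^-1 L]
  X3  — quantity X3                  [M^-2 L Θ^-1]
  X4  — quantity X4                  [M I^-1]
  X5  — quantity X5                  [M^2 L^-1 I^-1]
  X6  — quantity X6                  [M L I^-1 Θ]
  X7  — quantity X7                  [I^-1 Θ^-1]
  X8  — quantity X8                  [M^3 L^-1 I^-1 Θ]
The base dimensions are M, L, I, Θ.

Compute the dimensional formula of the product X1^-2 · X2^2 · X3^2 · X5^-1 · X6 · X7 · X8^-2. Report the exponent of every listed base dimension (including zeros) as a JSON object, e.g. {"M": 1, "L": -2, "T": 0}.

Dimensional matrix (M×L×I×Θ by X1×X2×X3×X4×X5×X6×X7×X8):
  M: [-2 -1 -2  1  2  1  0  3]
  L: [ 1  1  1  0 -1  1  0 -1]
  I: [ 0  0  0 -1 -1 -1 -1 -1]
  Θ: [-1  0 -1  0  0  1 -1  1]
  [M]: (-2)·-2+(2)·-1+(2)·-2+(-1)·2+(1)·1+(1)·0+(-2)·3 = -9
  [L]: (-2)·1+(2)·1+(2)·1+(-1)·-1+(1)·1+(1)·0+(-2)·-1 = 6
  [I]: (-2)·0+(2)·0+(2)·0+(-1)·-1+(1)·-1+(1)·-1+(-2)·-1 = 1
  [Θ]: (-2)·-1+(2)·0+(2)·-1+(-1)·0+(1)·1+(1)·-1+(-2)·1 = -2
⇒ M^-9 L^6 I Θ^-2

{"M": -9, "L": 6, "I": 1, "Θ": -2}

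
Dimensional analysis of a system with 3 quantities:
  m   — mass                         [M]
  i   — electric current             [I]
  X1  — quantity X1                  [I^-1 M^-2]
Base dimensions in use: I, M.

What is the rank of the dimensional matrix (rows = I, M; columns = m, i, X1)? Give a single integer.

2

Dimensional matrix (I×M by m×i×X1):
  I: [ 0  1 -1]
  M: [ 1  0 -2]
Echelon form has 2 nonzero rows (pivots: m,i)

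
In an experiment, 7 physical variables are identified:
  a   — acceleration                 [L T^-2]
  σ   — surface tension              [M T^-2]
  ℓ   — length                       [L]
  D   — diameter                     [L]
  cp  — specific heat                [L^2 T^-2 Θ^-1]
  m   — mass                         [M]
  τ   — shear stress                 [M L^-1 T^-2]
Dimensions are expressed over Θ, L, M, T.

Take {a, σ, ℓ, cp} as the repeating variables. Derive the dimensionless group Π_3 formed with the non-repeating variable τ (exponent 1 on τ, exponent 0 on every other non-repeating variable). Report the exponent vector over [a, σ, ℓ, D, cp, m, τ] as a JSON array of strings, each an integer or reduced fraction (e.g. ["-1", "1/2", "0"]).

Exponent matrix [Θ,L,M,T] × [a,σ,ℓ,D,cp,m,τ]:
  Θ: [ 0  0  0  0 -1  0  0]
  L: [ 1  0  1  1  2  0 -1]
  M: [ 0  1  0  0  0  1  1]
  T: [-2 -2  0  0 -2  0 -2]
RREF → pivots at {a,σ,ℓ,cp} ⇒ r = 4
Pivot set = {a,σ,ℓ,cp}, free = {D,m,τ}
RREF:
  r0: [   1    0    0    0    0   -1    0]
  r1: [   0    1    0    0    0    1    1]
  r2: [   0    0    1    1    0    1   -1]
  r3: [   0    0    0    0    1    0    0]
Fix exponent of τ at 1, D at 0, m at 0; solve each RREF row for its pivot's exponent:
  r0: exp(a) + (0)·1 = 0 ⇒ exp(a) = 0
  r1: exp(σ) + (1)·1 = 0 ⇒ exp(σ) = -1
  r2: exp(ℓ) + (-1)·1 = 0 ⇒ exp(ℓ) = 1
  r3: exp(cp) + (0)·1 = 0 ⇒ exp(cp) = 0
Π_3 = σ^-1 · ℓ · τ

["0", "-1", "1", "0", "0", "0", "1"]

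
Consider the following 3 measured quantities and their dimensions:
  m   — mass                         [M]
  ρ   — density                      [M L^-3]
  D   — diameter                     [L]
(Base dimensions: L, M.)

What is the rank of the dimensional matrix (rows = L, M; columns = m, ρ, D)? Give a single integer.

Exponent matrix [L,M] × [m,ρ,D]:
  L: [ 0 -3  1]
  M: [ 1  1  0]
RREF → pivots at {m,ρ} ⇒ r = 2

2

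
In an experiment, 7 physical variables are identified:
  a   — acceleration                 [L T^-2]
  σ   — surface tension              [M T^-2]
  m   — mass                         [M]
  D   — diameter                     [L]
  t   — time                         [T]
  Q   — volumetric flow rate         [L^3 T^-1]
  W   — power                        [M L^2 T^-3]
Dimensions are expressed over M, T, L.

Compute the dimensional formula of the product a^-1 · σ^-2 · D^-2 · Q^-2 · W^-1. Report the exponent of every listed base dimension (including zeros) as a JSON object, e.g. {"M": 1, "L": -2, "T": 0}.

{"M": -3, "T": 11, "L": -11}

Dimensional matrix (M×T×L by a×σ×m×D×t×Q×W):
  M: [ 0  1  1  0  0  0  1]
  T: [-2 -2  0  0  1 -1 -3]
  L: [ 1  0  0  1  0  3  2]
  [M]: (-1)·0+(-2)·1+(-2)·0+(-2)·0+(-1)·1 = -3
  [T]: (-1)·-2+(-2)·-2+(-2)·0+(-2)·-1+(-1)·-3 = 11
  [L]: (-1)·1+(-2)·0+(-2)·1+(-2)·3+(-1)·2 = -11
⇒ M^-3 T^11 L^-11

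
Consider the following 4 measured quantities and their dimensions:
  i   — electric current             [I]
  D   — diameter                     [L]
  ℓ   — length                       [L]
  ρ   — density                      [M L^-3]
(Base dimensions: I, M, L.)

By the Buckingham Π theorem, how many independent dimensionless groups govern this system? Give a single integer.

Exponent matrix [I,M,L] × [i,D,ℓ,ρ]:
  I: [ 1  0  0  0]
  M: [ 0  0  0  1]
  L: [ 0  1  1 -3]
Row reduction gives pivot columns i,D,ρ; rank = 3
Π count = n − r = 4 − 3 = 1

1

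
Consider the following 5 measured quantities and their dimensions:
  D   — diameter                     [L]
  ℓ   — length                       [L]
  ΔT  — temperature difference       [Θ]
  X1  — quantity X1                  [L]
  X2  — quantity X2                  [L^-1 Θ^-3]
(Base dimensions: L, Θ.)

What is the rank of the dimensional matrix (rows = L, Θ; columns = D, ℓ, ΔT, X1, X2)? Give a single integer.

Exponent matrix [L,Θ] × [D,ℓ,ΔT,X1,X2]:
  L: [ 1  1  0  1 -1]
  Θ: [ 0  0  1  0 -3]
RREF → pivots at {D,ΔT} ⇒ r = 2

2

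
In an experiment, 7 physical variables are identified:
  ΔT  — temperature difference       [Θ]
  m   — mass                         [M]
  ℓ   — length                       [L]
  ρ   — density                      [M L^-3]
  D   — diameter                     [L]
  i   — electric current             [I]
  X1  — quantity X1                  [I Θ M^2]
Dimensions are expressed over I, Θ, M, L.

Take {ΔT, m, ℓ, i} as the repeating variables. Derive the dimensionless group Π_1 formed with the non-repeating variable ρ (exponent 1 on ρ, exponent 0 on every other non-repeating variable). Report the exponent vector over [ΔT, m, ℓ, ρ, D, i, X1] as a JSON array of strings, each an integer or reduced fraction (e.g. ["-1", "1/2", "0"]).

Exponent matrix [I,Θ,M,L] × [ΔT,m,ℓ,ρ,D,i,X1]:
  I: [ 0  0  0  0  0  1  1]
  Θ: [ 1  0  0  0  0  0  1]
  M: [ 0  1  0  1  0  0  2]
  L: [ 0  0  1 -3  1  0  0]
Echelon form has 4 nonzero rows (pivots: ΔT,m,ℓ,i)
Pivot set = {ΔT,m,ℓ,i}, free = {ρ,D,X1}
RREF:
  r0: [   1    0    0    0    0    0    1]
  r1: [   0    1    0    1    0    0    2]
  r2: [   0    0    1   -3    1    0    0]
  r3: [   0    0    0    0    0    1    1]
Fix exponent of ρ at 1, D at 0, X1 at 0; solve each RREF row for its pivot's exponent:
  r0: exp(ΔT) + (0)·1 = 0 ⇒ exp(ΔT) = 0
  r1: exp(m) + (1)·1 = 0 ⇒ exp(m) = -1
  r2: exp(ℓ) + (-3)·1 = 0 ⇒ exp(ℓ) = 3
  r3: exp(i) + (0)·1 = 0 ⇒ exp(i) = 0
Π_1 = m^-1 · ℓ^3 · ρ

["0", "-1", "3", "1", "0", "0", "0"]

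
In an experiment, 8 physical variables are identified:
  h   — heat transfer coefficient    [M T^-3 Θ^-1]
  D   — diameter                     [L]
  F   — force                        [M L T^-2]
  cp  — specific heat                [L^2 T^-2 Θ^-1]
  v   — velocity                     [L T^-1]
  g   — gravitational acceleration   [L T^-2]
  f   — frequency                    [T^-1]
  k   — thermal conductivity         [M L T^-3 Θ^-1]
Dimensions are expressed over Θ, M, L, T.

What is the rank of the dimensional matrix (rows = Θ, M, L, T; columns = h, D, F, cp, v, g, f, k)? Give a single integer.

Exponent matrix [Θ,M,L,T] × [h,D,F,cp,v,g,f,k]:
  Θ: [-1  0  0 -1  0  0  0 -1]
  M: [ 1  0  1  0  0  0  0  1]
  L: [ 0  1  1  2  1  1  0  1]
  T: [-3  0 -2 -2 -1 -2 -1 -3]
RREF → pivots at {h,D,F,cp} ⇒ r = 4

4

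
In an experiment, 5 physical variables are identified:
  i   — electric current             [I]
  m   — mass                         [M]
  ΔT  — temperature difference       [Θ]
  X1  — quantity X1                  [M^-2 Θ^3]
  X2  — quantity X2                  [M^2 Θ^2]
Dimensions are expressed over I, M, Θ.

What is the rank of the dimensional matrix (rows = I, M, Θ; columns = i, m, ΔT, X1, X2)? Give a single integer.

Exponent matrix [I,M,Θ] × [i,m,ΔT,X1,X2]:
  I: [ 1  0  0  0  0]
  M: [ 0  1  0 -2  2]
  Θ: [ 0  0  1  3  2]
RREF → pivots at {i,m,ΔT} ⇒ r = 3

3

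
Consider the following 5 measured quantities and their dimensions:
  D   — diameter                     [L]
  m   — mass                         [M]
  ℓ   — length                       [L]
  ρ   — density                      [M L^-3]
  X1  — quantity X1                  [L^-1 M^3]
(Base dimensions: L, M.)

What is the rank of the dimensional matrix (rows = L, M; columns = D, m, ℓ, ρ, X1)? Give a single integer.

2

Write exponents as rows L,M / cols D,m,ℓ,ρ,X1:
  L: [ 1  0  1 -3 -1]
  M: [ 0  1  0  1  3]
Echelon form has 2 nonzero rows (pivots: D,m)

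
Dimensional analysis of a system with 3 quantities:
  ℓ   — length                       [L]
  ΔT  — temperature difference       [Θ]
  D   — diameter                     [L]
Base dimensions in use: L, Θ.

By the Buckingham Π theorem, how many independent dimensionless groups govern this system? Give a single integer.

1

Dimensional matrix (L×Θ by ℓ×ΔT×D):
  L: [ 1  0  1]
  Θ: [ 0  1  0]
Echelon form has 2 nonzero rows (pivots: ℓ,ΔT)
Π count = n − r = 3 − 2 = 1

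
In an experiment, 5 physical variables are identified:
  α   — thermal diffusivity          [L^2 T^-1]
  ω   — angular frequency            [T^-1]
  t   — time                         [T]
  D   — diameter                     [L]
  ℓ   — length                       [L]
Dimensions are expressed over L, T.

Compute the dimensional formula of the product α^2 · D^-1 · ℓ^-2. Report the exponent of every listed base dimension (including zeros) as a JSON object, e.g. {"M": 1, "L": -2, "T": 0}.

Exponent matrix [L,T] × [α,ω,t,D,ℓ]:
  L: [ 2  0  0  1  1]
  T: [-1 -1  1  0  0]
  [L]: (2)·2+(-1)·1+(-2)·1 = 1
  [T]: (2)·-1+(-1)·0+(-2)·0 = -2
⇒ L T^-2

{"L": 1, "T": -2}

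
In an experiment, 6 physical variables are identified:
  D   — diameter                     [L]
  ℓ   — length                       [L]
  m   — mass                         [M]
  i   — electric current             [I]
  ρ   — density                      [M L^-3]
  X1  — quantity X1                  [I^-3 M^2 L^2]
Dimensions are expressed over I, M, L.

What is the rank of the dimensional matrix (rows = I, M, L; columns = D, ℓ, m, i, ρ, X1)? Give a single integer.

3

Write exponents as rows I,M,L / cols D,ℓ,m,i,ρ,X1:
  I: [ 0  0  0  1  0 -3]
  M: [ 0  0  1  0  1  2]
  L: [ 1  1  0  0 -3  2]
RREF → pivots at {D,m,i} ⇒ r = 3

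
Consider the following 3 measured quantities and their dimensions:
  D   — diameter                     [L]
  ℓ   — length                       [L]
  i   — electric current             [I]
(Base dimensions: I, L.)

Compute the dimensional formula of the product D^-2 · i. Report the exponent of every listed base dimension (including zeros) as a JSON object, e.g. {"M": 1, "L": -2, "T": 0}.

{"I": 1, "L": -2}

Write exponents as rows I,L / cols D,ℓ,i:
  I: [ 0  0  1]
  L: [ 1  1  0]
  [I]: (-2)·0+(1)·1 = 1
  [L]: (-2)·1+(1)·0 = -2
⇒ I L^-2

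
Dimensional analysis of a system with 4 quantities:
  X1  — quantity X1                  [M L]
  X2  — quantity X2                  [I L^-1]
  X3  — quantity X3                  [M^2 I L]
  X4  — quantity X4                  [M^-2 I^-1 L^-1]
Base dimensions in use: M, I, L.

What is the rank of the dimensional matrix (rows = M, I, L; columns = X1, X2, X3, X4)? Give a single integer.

2

Exponent matrix [M,I,L] × [X1,X2,X3,X4]:
  M: [ 1  0  2 -2]
  I: [ 0  1  1 -1]
  L: [ 1 -1  1 -1]
Echelon form has 2 nonzero rows (pivots: X1,X2)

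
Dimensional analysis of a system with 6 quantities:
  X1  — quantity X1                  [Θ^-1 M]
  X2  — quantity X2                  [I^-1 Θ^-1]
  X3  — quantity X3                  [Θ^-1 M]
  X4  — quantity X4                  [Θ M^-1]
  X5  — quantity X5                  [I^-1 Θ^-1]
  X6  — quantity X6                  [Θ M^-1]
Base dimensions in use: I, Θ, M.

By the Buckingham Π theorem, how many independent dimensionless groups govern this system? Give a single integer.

Dimensional matrix (I×Θ×M by X1×X2×X3×X4×X5×X6):
  I: [ 0 -1  0  0 -1  0]
  Θ: [-1 -1 -1  1 -1  1]
  M: [ 1  0  1 -1  0 -1]
Echelon form has 2 nonzero rows (pivots: X1,X2)
n=6, r=2 ⇒ 4 dimensionless groups

4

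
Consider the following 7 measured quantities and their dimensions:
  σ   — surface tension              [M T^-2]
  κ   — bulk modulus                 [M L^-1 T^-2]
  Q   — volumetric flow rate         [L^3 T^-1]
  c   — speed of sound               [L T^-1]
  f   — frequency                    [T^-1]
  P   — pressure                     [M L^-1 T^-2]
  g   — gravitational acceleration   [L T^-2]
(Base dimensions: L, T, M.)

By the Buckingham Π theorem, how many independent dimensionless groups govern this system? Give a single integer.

4

Dimensional matrix (L×T×M by σ×κ×Q×c×f×P×g):
  L: [ 0 -1  3  1  0 -1  1]
  T: [-2 -2 -1 -1 -1 -2 -2]
  M: [ 1  1  0  0  0  1  0]
Row reduction gives pivot columns σ,κ,Q; rank = 3
7 vars − rank 3 = 4 Π groups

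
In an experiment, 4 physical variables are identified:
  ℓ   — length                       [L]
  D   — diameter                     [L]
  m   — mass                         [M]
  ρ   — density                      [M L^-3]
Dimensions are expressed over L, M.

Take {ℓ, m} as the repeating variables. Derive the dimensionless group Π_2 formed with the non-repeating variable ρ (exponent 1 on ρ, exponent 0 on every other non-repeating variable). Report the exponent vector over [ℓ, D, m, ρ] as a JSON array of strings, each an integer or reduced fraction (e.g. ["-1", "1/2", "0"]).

["3", "0", "-1", "1"]

Dimensional matrix (L×M by ℓ×D×m×ρ):
  L: [ 1  1  0 -3]
  M: [ 0  0  1  1]
Row reduction gives pivot columns ℓ,m; rank = 2
Pivot set = {ℓ,m}, free = {D,ρ}
RREF:
  r0: [   1    1    0   -3]
  r1: [   0    0    1    1]
Fix exponent of ρ at 1, D at 0; solve each RREF row for its pivot's exponent:
  r0: exp(ℓ) + (-3)·1 = 0 ⇒ exp(ℓ) = 3
  r1: exp(m) + (1)·1 = 0 ⇒ exp(m) = -1
Π_2 = ℓ^3 · m^-1 · ρ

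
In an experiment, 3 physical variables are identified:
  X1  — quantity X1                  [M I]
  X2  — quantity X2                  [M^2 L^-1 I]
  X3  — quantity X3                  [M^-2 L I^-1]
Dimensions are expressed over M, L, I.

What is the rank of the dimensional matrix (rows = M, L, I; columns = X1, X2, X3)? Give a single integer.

Write exponents as rows M,L,I / cols X1,X2,X3:
  M: [ 1  2 -2]
  L: [ 0 -1  1]
  I: [ 1  1 -1]
Row reduction gives pivot columns X1,X2; rank = 2

2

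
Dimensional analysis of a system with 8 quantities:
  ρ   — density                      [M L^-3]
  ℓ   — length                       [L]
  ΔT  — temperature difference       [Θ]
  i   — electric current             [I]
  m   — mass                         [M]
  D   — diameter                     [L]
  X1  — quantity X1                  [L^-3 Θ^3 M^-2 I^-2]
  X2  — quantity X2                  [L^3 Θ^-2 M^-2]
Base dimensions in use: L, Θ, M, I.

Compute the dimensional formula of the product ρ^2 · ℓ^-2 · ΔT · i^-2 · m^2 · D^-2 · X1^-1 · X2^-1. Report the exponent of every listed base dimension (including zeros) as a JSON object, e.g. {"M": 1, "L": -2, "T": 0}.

Dimensional matrix (L×Θ×M×I by ρ×ℓ×ΔT×i×m×D×X1×X2):
  L: [-3  1  0  0  0  1 -3  3]
  Θ: [ 0  0  1  0  0  0  3 -2]
  M: [ 1  0  0  0  1  0 -2 -2]
  I: [ 0  0  0  1  0  0 -2  0]
  [L]: (2)·-3+(-2)·1+(1)·0+(-2)·0+(2)·0+(-2)·1+(-1)·-3+(-1)·3 = -10
  [Θ]: (2)·0+(-2)·0+(1)·1+(-2)·0+(2)·0+(-2)·0+(-1)·3+(-1)·-2 = 0
  [M]: (2)·1+(-2)·0+(1)·0+(-2)·0+(2)·1+(-2)·0+(-1)·-2+(-1)·-2 = 8
  [I]: (2)·0+(-2)·0+(1)·0+(-2)·1+(2)·0+(-2)·0+(-1)·-2+(-1)·0 = 0
⇒ L^-10 M^8

{"L": -10, "Θ": 0, "M": 8, "I": 0}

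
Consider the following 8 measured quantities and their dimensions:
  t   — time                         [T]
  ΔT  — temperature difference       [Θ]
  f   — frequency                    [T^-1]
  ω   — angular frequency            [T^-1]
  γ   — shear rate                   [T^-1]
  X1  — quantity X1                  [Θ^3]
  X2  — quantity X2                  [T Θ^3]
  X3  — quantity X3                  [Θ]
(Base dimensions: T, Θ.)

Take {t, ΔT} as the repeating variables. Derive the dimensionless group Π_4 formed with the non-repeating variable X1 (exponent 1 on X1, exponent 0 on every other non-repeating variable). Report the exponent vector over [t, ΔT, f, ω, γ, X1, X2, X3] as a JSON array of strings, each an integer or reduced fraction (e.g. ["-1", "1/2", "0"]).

["0", "-3", "0", "0", "0", "1", "0", "0"]

Write exponents as rows T,Θ / cols t,ΔT,f,ω,γ,X1,X2,X3:
  T: [ 1  0 -1 -1 -1  0  1  0]
  Θ: [ 0  1  0  0  0  3  3  1]
Row reduction gives pivot columns t,ΔT; rank = 2
Repeat: t,ΔT; free: f,ω,γ,X1,X2,X3
RREF:
  r0: [   1    0   -1   -1   -1    0    1    0]
  r1: [   0    1    0    0    0    3    3    1]
Fix exponent of X1 at 1, f at 0, ω at 0, γ at 0, X2 at 0, X3 at 0; solve each RREF row for its pivot's exponent:
  r0: exp(t) + (0)·1 = 0 ⇒ exp(t) = 0
  r1: exp(ΔT) + (3)·1 = 0 ⇒ exp(ΔT) = -3
Π_4 = ΔT^-3 · X1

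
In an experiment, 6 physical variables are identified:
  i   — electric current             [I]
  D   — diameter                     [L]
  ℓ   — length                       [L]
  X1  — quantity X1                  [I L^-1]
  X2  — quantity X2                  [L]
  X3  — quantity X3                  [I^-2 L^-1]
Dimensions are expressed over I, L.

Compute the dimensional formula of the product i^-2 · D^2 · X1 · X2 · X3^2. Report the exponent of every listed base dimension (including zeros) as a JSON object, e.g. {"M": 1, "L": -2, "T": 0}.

{"I": -5, "L": 0}

Dimensional matrix (I×L by i×D×ℓ×X1×X2×X3):
  I: [ 1  0  0  1  0 -2]
  L: [ 0  1  1 -1  1 -1]
  [I]: (-2)·1+(2)·0+(1)·1+(1)·0+(2)·-2 = -5
  [L]: (-2)·0+(2)·1+(1)·-1+(1)·1+(2)·-1 = 0
⇒ I^-5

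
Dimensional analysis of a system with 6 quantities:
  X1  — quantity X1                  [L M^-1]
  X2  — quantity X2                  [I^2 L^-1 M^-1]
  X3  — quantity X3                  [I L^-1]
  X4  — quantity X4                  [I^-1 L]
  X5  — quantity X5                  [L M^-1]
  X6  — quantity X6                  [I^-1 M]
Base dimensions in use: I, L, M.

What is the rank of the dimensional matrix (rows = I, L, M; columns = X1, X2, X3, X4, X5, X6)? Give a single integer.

Exponent matrix [I,L,M] × [X1,X2,X3,X4,X5,X6]:
  I: [ 0  2  1 -1  0 -1]
  L: [ 1 -1 -1  1  1  0]
  M: [-1 -1  0  0 -1  1]
RREF → pivots at {X1,X2} ⇒ r = 2

2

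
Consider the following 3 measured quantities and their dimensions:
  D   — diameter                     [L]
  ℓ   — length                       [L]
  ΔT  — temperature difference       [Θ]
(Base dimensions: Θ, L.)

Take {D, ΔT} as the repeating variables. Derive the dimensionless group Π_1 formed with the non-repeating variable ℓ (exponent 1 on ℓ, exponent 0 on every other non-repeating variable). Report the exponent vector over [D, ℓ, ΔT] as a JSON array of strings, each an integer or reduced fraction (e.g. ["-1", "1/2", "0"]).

Dimensional matrix (Θ×L by D×ℓ×ΔT):
  Θ: [ 0  0  1]
  L: [ 1  1  0]
Row reduction gives pivot columns D,ΔT; rank = 2
Repeat: D,ΔT; free: ℓ
RREF:
  r0: [   1    1    0]
  r1: [   0    0    1]
Fix exponent of ℓ at 1; solve each RREF row for its pivot's exponent:
  r0: exp(D) + (1)·1 = 0 ⇒ exp(D) = -1
  r1: exp(ΔT) + (0)·1 = 0 ⇒ exp(ΔT) = 0
Π_1 = D^-1 · ℓ

["-1", "1", "0"]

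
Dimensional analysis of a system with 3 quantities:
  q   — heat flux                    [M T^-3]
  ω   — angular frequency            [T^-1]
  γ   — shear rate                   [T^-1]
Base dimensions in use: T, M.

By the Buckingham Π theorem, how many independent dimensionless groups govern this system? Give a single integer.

Write exponents as rows T,M / cols q,ω,γ:
  T: [-3 -1 -1]
  M: [ 1  0  0]
RREF → pivots at {q,ω} ⇒ r = 2
3 vars − rank 2 = 1 Π group

1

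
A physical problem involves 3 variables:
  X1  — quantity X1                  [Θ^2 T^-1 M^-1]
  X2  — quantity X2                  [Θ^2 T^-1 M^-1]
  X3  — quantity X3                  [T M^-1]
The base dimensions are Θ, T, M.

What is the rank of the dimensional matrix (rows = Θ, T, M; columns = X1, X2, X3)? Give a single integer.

Write exponents as rows Θ,T,M / cols X1,X2,X3:
  Θ: [ 2  2  0]
  T: [-1 -1  1]
  M: [-1 -1 -1]
Echelon form has 2 nonzero rows (pivots: X1,X3)

2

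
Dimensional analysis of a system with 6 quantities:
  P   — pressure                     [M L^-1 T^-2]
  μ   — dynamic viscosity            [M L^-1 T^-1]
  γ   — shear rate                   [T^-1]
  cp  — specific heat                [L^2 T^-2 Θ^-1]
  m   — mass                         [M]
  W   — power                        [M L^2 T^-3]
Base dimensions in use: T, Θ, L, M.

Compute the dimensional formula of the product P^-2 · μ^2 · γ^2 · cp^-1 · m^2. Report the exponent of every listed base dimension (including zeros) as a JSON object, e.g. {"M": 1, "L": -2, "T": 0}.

{"T": 2, "Θ": 1, "L": -2, "M": 2}

Dimensional matrix (T×Θ×L×M by P×μ×γ×cp×m×W):
  T: [-2 -1 -1 -2  0 -3]
  Θ: [ 0  0  0 -1  0  0]
  L: [-1 -1  0  2  0  2]
  M: [ 1  1  0  0  1  1]
  [T]: (-2)·-2+(2)·-1+(2)·-1+(-1)·-2+(2)·0 = 2
  [Θ]: (-2)·0+(2)·0+(2)·0+(-1)·-1+(2)·0 = 1
  [L]: (-2)·-1+(2)·-1+(2)·0+(-1)·2+(2)·0 = -2
  [M]: (-2)·1+(2)·1+(2)·0+(-1)·0+(2)·1 = 2
⇒ T^2 Θ L^-2 M^2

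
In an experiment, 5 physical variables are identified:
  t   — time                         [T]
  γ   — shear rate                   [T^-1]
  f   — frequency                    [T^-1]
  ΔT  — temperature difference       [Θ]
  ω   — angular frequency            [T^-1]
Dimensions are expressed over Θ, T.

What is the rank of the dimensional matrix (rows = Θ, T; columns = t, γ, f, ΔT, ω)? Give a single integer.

2

Dimensional matrix (Θ×T by t×γ×f×ΔT×ω):
  Θ: [ 0  0  0  1  0]
  T: [ 1 -1 -1  0 -1]
Row reduction gives pivot columns t,ΔT; rank = 2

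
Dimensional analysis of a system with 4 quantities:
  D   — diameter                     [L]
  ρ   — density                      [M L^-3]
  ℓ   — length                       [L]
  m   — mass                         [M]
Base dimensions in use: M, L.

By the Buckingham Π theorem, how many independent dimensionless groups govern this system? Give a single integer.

Dimensional matrix (M×L by D×ρ×ℓ×m):
  M: [ 0  1  0  1]
  L: [ 1 -3  1  0]
Row reduction gives pivot columns D,ρ; rank = 2
n=4, r=2 ⇒ 2 dimensionless groups

2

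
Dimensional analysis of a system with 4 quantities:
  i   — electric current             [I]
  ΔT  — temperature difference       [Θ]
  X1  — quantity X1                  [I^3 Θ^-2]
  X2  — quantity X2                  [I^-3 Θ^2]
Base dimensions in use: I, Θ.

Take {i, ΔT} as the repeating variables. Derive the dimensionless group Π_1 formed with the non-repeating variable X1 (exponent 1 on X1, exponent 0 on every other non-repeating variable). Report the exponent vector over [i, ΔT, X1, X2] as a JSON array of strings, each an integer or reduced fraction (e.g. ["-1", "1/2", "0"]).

Dimensional matrix (I×Θ by i×ΔT×X1×X2):
  I: [ 1  0  3 -3]
  Θ: [ 0  1 -2  2]
Echelon form has 2 nonzero rows (pivots: i,ΔT)
Repeat: i,ΔT; free: X1,X2
RREF:
  r0: [   1    0    3   -3]
  r1: [   0    1   -2    2]
Fix exponent of X1 at 1, X2 at 0; solve each RREF row for its pivot's exponent:
  r0: exp(i) + (3)·1 = 0 ⇒ exp(i) = -3
  r1: exp(ΔT) + (-2)·1 = 0 ⇒ exp(ΔT) = 2
Π_1 = i^-3 · ΔT^2 · X1

["-3", "2", "1", "0"]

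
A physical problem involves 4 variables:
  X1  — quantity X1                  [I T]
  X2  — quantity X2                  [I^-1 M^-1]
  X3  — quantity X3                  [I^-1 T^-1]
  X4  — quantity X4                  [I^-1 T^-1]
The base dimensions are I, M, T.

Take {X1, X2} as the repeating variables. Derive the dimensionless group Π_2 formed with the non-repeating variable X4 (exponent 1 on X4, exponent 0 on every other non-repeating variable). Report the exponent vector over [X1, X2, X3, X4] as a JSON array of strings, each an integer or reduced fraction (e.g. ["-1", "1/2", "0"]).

["1", "0", "0", "1"]

Exponent matrix [I,M,T] × [X1,X2,X3,X4]:
  I: [ 1 -1 -1 -1]
  M: [ 0 -1  0  0]
  T: [ 1  0 -1 -1]
RREF → pivots at {X1,X2} ⇒ r = 2
Repeat: X1,X2; free: X3,X4
RREF:
  r0: [   1    0   -1   -1]
  r1: [   0    1    0    0]
  r2: [   0    0    0    0]
Fix exponent of X4 at 1, X3 at 0; solve each RREF row for its pivot's exponent:
  r0: exp(X1) + (-1)·1 = 0 ⇒ exp(X1) = 1
  r1: exp(X2) + (0)·1 = 0 ⇒ exp(X2) = 0
Π_2 = X1 · X4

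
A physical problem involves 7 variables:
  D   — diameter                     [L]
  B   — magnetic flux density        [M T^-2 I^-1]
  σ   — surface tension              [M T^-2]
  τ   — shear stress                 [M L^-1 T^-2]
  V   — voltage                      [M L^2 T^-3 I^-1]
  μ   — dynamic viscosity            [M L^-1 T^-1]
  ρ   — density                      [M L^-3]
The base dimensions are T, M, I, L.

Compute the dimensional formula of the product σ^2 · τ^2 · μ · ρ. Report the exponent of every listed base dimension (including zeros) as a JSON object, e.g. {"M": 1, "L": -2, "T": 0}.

{"T": -9, "M": 6, "I": 0, "L": -6}

Exponent matrix [T,M,I,L] × [D,B,σ,τ,V,μ,ρ]:
  T: [ 0 -2 -2 -2 -3 -1  0]
  M: [ 0  1  1  1  1  1  1]
  I: [ 0 -1  0  0 -1  0  0]
  L: [ 1  0  0 -1  2 -1 -3]
  [T]: (2)·-2+(2)·-2+(1)·-1+(1)·0 = -9
  [M]: (2)·1+(2)·1+(1)·1+(1)·1 = 6
  [I]: (2)·0+(2)·0+(1)·0+(1)·0 = 0
  [L]: (2)·0+(2)·-1+(1)·-1+(1)·-3 = -6
⇒ T^-9 M^6 L^-6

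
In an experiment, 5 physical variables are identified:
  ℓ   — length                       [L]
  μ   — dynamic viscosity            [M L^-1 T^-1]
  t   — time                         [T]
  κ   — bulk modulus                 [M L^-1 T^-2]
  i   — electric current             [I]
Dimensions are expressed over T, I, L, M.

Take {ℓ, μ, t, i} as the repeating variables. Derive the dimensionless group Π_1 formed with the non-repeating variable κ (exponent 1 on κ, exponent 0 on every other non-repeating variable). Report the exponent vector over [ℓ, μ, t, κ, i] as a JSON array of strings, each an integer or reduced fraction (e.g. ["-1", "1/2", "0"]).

["0", "-1", "1", "1", "0"]

Dimensional matrix (T×I×L×M by ℓ×μ×t×κ×i):
  T: [ 0 -1  1 -2  0]
  I: [ 0  0  0  0  1]
  L: [ 1 -1  0 -1  0]
  M: [ 0  1  0  1  0]
Echelon form has 4 nonzero rows (pivots: ℓ,μ,t,i)
Repeat: ℓ,μ,t,i; free: κ
RREF:
  r0: [   1    0    0    0    0]
  r1: [   0    1    0    1    0]
  r2: [   0    0    1   -1    0]
  r3: [   0    0    0    0    1]
Fix exponent of κ at 1; solve each RREF row for its pivot's exponent:
  r0: exp(ℓ) + (0)·1 = 0 ⇒ exp(ℓ) = 0
  r1: exp(μ) + (1)·1 = 0 ⇒ exp(μ) = -1
  r2: exp(t) + (-1)·1 = 0 ⇒ exp(t) = 1
  r3: exp(i) + (0)·1 = 0 ⇒ exp(i) = 0
Π_1 = μ^-1 · t · κ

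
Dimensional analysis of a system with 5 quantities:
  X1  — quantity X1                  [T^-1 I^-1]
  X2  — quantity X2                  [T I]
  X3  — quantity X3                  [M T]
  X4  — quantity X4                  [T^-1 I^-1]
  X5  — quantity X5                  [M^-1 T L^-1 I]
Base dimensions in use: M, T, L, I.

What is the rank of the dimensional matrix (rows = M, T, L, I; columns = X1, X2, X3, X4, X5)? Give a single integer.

Write exponents as rows M,T,L,I / cols X1,X2,X3,X4,X5:
  M: [ 0  0  1  0 -1]
  T: [-1  1  1 -1  1]
  L: [ 0  0  0  0 -1]
  I: [-1  1  0 -1  1]
Echelon form has 3 nonzero rows (pivots: X1,X3,X5)

3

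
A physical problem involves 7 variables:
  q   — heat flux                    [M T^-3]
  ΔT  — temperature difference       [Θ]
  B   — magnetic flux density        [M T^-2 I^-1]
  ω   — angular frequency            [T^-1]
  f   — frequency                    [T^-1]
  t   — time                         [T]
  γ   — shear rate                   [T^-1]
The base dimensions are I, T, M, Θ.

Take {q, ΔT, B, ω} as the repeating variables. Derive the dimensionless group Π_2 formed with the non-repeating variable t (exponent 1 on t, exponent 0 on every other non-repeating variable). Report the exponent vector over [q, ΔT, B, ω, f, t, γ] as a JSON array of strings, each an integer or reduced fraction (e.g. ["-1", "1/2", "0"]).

Write exponents as rows I,T,M,Θ / cols q,ΔT,B,ω,f,t,γ:
  I: [ 0  0 -1  0  0  0  0]
  T: [-3  0 -2 -1 -1  1 -1]
  M: [ 1  0  1  0  0  0  0]
  Θ: [ 0  1  0  0  0  0  0]
RREF → pivots at {q,ΔT,B,ω} ⇒ r = 4
Pivot set = {q,ΔT,B,ω}, free = {f,t,γ}
RREF:
  r0: [   1    0    0    0    0    0    0]
  r1: [   0    1    0    0    0    0    0]
  r2: [   0    0    1    0    0    0    0]
  r3: [   0    0    0    1    1   -1    1]
Fix exponent of t at 1, f at 0, γ at 0; solve each RREF row for its pivot's exponent:
  r0: exp(q) + (0)·1 = 0 ⇒ exp(q) = 0
  r1: exp(ΔT) + (0)·1 = 0 ⇒ exp(ΔT) = 0
  r2: exp(B) + (0)·1 = 0 ⇒ exp(B) = 0
  r3: exp(ω) + (-1)·1 = 0 ⇒ exp(ω) = 1
Π_2 = ω · t

["0", "0", "0", "1", "0", "1", "0"]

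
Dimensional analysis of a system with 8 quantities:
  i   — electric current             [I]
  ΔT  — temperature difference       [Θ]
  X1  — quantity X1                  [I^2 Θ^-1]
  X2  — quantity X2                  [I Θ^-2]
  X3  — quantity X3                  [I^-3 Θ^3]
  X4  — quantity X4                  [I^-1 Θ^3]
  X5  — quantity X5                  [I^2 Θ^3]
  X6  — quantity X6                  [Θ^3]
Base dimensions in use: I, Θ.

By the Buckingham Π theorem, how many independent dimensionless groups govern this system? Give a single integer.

6

Dimensional matrix (I×Θ by i×ΔT×X1×X2×X3×X4×X5×X6):
  I: [ 1  0  2  1 -3 -1  2  0]
  Θ: [ 0  1 -1 -2  3  3  3  3]
Echelon form has 2 nonzero rows (pivots: i,ΔT)
Π count = n − r = 8 − 2 = 6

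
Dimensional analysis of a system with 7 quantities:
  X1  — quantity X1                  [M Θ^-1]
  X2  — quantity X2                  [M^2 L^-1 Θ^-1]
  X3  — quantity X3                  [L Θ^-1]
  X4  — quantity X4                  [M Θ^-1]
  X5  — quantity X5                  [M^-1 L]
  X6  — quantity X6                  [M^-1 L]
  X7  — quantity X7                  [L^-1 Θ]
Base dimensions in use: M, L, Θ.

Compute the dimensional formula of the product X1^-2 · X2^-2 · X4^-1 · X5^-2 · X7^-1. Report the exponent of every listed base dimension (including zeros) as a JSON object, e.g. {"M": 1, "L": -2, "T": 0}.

Dimensional matrix (M×L×Θ by X1×X2×X3×X4×X5×X6×X7):
  M: [ 1  2  0  1 -1 -1  0]
  L: [ 0 -1  1  0  1  1 -1]
  Θ: [-1 -1 -1 -1  0  0  1]
  [M]: (-2)·1+(-2)·2+(-1)·1+(-2)·-1+(-1)·0 = -5
  [L]: (-2)·0+(-2)·-1+(-1)·0+(-2)·1+(-1)·-1 = 1
  [Θ]: (-2)·-1+(-2)·-1+(-1)·-1+(-2)·0+(-1)·1 = 4
⇒ M^-5 L Θ^4

{"M": -5, "L": 1, "Θ": 4}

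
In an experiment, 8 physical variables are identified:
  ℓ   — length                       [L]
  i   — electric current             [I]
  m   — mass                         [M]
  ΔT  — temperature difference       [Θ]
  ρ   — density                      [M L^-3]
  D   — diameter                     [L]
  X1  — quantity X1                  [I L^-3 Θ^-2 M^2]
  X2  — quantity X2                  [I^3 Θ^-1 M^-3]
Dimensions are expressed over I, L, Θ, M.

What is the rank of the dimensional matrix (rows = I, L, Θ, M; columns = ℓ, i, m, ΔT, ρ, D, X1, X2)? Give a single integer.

Exponent matrix [I,L,Θ,M] × [ℓ,i,m,ΔT,ρ,D,X1,X2]:
  I: [ 0  1  0  0  0  0  1  3]
  L: [ 1  0  0  0 -3  1 -3  0]
  Θ: [ 0  0  0  1  0  0 -2 -1]
  M: [ 0  0  1  0  1  0  2 -3]
Row reduction gives pivot columns ℓ,i,m,ΔT; rank = 4

4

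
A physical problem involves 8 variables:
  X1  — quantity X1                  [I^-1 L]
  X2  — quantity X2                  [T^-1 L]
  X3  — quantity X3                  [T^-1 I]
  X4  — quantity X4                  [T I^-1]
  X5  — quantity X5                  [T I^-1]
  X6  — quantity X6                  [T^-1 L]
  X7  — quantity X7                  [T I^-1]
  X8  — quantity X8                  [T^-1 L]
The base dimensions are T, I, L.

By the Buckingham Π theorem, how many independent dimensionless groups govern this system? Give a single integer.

Dimensional matrix (T×I×L by X1×X2×X3×X4×X5×X6×X7×X8):
  T: [ 0 -1 -1  1  1 -1  1 -1]
  I: [-1  0  1 -1 -1  0 -1  0]
  L: [ 1  1  0  0  0  1  0  1]
Echelon form has 2 nonzero rows (pivots: X1,X2)
Π count = n − r = 8 − 2 = 6

6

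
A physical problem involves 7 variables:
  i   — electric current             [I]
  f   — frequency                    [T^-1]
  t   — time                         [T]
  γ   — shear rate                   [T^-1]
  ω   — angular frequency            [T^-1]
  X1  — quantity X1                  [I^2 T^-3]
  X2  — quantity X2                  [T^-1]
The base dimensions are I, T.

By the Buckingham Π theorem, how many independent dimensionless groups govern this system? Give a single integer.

Dimensional matrix (I×T by i×f×t×γ×ω×X1×X2):
  I: [ 1  0  0  0  0  2  0]
  T: [ 0 -1  1 -1 -1 -3 -1]
RREF → pivots at {i,f} ⇒ r = 2
n=7, r=2 ⇒ 5 dimensionless groups

5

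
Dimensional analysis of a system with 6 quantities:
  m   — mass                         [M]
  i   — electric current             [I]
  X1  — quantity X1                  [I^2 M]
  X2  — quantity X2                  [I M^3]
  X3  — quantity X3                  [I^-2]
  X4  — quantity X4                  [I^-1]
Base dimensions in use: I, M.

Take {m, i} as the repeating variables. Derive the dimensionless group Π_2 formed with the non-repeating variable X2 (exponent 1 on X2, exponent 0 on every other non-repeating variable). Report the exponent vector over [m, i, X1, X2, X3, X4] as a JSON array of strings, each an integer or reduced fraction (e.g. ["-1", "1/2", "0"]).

Exponent matrix [I,M] × [m,i,X1,X2,X3,X4]:
  I: [ 0  1  2  1 -2 -1]
  M: [ 1  0  1  3  0  0]
Row reduction gives pivot columns m,i; rank = 2
Repeat: m,i; free: X1,X2,X3,X4
RREF:
  r0: [   1    0    1    3    0    0]
  r1: [   0    1    2    1   -2   -1]
Fix exponent of X2 at 1, X1 at 0, X3 at 0, X4 at 0; solve each RREF row for its pivot's exponent:
  r0: exp(m) + (3)·1 = 0 ⇒ exp(m) = -3
  r1: exp(i) + (1)·1 = 0 ⇒ exp(i) = -1
Π_2 = m^-3 · i^-1 · X2

["-3", "-1", "0", "1", "0", "0"]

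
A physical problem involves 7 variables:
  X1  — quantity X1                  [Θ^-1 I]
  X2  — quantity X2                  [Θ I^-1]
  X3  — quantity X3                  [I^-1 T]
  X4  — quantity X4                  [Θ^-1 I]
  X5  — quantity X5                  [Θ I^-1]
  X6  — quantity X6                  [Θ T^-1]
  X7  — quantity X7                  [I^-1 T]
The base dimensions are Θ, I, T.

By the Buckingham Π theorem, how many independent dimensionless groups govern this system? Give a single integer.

5

Exponent matrix [Θ,I,T] × [X1,X2,X3,X4,X5,X6,X7]:
  Θ: [-1  1  0 -1  1  1  0]
  I: [ 1 -1 -1  1 -1  0 -1]
  T: [ 0  0  1  0  0 -1  1]
Echelon form has 2 nonzero rows (pivots: X1,X3)
7 vars − rank 2 = 5 Π groups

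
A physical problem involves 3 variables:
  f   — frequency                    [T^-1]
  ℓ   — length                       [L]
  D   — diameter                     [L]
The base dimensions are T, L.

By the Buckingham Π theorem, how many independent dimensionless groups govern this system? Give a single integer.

Write exponents as rows T,L / cols f,ℓ,D:
  T: [-1  0  0]
  L: [ 0  1  1]
Row reduction gives pivot columns f,ℓ; rank = 2
Π count = n − r = 3 − 2 = 1

1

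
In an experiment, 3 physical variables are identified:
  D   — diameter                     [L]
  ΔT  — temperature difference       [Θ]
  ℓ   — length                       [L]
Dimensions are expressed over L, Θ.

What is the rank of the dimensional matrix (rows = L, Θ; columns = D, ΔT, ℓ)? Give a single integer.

2

Dimensional matrix (L×Θ by D×ΔT×ℓ):
  L: [ 1  0  1]
  Θ: [ 0  1  0]
Echelon form has 2 nonzero rows (pivots: D,ΔT)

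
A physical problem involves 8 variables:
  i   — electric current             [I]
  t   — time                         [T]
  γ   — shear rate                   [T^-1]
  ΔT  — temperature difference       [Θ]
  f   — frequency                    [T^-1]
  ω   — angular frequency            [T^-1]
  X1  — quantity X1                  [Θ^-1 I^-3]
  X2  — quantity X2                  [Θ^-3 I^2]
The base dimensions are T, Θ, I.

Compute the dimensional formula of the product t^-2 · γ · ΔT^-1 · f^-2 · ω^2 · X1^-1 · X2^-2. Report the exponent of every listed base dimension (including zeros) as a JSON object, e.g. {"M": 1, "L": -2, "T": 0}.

Write exponents as rows T,Θ,I / cols i,t,γ,ΔT,f,ω,X1,X2:
  T: [ 0  1 -1  0 -1 -1  0  0]
  Θ: [ 0  0  0  1  0  0 -1 -3]
  I: [ 1  0  0  0  0  0 -3  2]
  [T]: (-2)·1+(1)·-1+(-1)·0+(-2)·-1+(2)·-1+(-1)·0+(-2)·0 = -3
  [Θ]: (-2)·0+(1)·0+(-1)·1+(-2)·0+(2)·0+(-1)·-1+(-2)·-3 = 6
  [I]: (-2)·0+(1)·0+(-1)·0+(-2)·0+(2)·0+(-1)·-3+(-2)·2 = -1
⇒ T^-3 Θ^6 I^-1

{"T": -3, "Θ": 6, "I": -1}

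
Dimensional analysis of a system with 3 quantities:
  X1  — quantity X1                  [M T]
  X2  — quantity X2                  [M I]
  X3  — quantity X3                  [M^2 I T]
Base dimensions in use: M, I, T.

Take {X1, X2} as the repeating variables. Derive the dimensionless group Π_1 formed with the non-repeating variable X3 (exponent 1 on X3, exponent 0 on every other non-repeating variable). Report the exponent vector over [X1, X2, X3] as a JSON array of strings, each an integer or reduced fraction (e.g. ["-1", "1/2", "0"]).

Dimensional matrix (M×I×T by X1×X2×X3):
  M: [ 1  1  2]
  I: [ 0  1  1]
  T: [ 1  0  1]
Echelon form has 2 nonzero rows (pivots: X1,X2)
Repeat: X1,X2; free: X3
RREF:
  r0: [   1    0    1]
  r1: [   0    1    1]
  r2: [   0    0    0]
Fix exponent of X3 at 1; solve each RREF row for its pivot's exponent:
  r0: exp(X1) + (1)·1 = 0 ⇒ exp(X1) = -1
  r1: exp(X2) + (1)·1 = 0 ⇒ exp(X2) = -1
Π_1 = X1^-1 · X2^-1 · X3

["-1", "-1", "1"]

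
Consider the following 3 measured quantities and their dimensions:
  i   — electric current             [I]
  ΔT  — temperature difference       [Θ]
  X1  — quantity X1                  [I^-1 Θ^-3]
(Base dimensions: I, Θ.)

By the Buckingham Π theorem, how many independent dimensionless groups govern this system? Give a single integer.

Dimensional matrix (I×Θ by i×ΔT×X1):
  I: [ 1  0 -1]
  Θ: [ 0  1 -3]
Echelon form has 2 nonzero rows (pivots: i,ΔT)
n=3, r=2 ⇒ 1 dimensionless group

1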